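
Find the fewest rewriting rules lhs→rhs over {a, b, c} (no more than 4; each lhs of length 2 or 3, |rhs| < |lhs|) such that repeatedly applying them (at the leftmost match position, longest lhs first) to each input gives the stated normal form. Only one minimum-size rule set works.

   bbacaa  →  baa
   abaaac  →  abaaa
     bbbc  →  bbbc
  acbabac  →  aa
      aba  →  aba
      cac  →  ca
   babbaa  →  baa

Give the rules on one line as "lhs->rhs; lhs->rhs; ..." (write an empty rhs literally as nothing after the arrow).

  | bbacaa => baa
  | abaaac => abaaa
  | bbbc
  | acbabac => ababac => aac => aa

ac->a; bab->; bac->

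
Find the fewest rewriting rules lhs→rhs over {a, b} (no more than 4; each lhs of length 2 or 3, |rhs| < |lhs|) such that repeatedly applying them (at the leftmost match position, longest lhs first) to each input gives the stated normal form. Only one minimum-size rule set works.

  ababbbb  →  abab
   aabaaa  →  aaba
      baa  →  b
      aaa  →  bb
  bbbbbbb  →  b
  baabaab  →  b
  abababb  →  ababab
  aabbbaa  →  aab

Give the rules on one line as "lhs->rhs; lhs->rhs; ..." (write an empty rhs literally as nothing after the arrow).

  | ababbbb => ababbb => ababb => abab
  | aabaaa => aaba
  | baa => b
  | aaa => bb

aaa->bb; abb->ab; baa->b; bbb->b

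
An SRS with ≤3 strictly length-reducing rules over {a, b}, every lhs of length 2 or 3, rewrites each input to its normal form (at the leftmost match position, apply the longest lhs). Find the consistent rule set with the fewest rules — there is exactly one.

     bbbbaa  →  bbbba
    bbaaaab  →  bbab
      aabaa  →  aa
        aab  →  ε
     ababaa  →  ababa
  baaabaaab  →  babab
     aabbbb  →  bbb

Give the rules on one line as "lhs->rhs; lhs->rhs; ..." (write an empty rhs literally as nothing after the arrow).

  | bbbbaa => bbbba
  | bbaaaab => bbaaab => bbaab => bbab
  | aabaa => aa
  | aab => ε

aab->; baa->ba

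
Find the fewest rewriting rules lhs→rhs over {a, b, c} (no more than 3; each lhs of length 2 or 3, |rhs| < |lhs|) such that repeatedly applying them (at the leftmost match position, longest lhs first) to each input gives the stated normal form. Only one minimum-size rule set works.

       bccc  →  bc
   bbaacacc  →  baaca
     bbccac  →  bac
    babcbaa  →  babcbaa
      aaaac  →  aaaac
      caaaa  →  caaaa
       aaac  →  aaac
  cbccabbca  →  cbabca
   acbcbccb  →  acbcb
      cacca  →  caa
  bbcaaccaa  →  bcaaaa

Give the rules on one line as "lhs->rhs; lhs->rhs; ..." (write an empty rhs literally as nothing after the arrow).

  | bccc => bc
  | bbaacacc => baacacc => baaca
  | bbccac => bccac => bac
  | babcbaa

bb->b; cc->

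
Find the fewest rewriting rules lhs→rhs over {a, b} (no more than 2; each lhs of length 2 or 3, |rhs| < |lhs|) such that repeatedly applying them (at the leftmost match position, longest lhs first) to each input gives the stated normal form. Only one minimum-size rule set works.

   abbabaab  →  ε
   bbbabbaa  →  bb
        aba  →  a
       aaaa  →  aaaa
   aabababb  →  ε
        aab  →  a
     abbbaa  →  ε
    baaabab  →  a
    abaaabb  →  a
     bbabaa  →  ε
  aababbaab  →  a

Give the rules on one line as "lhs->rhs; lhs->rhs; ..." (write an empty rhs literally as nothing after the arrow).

ab->; ba->

  | abbabaab => babaab => baab => ab => ε
  | bbbabbaa => bbbbaa => bbba => bb
  | aba => a
  | aaaa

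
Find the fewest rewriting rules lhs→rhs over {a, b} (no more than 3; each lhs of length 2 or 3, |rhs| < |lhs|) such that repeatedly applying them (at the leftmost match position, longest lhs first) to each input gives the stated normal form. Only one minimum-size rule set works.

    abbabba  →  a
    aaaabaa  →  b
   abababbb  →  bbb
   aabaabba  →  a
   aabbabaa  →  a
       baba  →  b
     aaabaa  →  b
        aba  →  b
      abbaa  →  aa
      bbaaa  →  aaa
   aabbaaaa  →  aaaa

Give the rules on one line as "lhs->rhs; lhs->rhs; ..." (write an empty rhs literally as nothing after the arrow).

ab->b; aba->b; ba->a

  | abbabba => bbabba => babba => abba => bba => ba => a
  | aaaabaa => aaaba => aab => ab => b
  | abababbb => bbabbb => babbb => abbb => bbb
  | aabaabba => ababba => bbba => bba => ba => a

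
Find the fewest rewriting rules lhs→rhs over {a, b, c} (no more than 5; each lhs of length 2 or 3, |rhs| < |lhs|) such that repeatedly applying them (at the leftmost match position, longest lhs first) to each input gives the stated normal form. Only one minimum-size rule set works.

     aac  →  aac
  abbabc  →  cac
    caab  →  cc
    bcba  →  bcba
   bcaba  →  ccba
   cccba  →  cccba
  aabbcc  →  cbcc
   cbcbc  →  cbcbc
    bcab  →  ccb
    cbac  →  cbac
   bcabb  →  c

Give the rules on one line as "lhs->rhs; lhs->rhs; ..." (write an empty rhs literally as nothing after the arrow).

  | aac
  | abbabc => abbca => abcc => cac
  | caab => cc
  | bcba

aab->c; abc->ca; bca->cc; cbb->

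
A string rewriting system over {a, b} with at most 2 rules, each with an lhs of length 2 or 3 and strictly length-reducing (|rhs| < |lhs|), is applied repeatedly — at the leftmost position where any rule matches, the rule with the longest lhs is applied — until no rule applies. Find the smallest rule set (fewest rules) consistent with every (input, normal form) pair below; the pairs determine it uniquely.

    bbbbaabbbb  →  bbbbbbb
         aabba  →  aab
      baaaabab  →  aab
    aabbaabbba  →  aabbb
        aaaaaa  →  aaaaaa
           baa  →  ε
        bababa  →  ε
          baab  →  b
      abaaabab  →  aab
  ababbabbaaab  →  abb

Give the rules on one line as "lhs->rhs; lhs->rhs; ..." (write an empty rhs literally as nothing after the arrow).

ba->; baa->

  | bbbbaabbbb => bbbbbbb
  | aabba => aab
  | baaaabab => aabab => aab
  | aabbaabbba => aabbbba => aabbb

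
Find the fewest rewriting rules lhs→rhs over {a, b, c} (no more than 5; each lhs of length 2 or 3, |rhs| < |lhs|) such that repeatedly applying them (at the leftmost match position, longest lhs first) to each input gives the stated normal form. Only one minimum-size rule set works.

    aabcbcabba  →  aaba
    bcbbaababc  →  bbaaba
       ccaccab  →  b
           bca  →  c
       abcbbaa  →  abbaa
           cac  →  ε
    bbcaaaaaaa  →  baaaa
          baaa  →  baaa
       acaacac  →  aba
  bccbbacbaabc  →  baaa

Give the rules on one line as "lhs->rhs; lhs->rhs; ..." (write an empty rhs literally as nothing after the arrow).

  | aabcbcabba => aabcabba => aacbba => aaba
  | bcbbaababc => bbaababc => bbaaba
  | ccaccab => cbccab => ccab => cbb => b
  | bca => c

bc->; bca->c; ca->b; cb->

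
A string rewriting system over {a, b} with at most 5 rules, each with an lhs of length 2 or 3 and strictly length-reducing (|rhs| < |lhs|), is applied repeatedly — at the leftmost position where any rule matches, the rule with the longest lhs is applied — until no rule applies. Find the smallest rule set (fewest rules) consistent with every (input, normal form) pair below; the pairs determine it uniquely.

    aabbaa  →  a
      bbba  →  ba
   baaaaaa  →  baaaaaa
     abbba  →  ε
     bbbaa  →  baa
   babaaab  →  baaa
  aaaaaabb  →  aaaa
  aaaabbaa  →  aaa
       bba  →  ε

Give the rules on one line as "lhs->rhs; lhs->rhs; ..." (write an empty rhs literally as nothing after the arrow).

ab->; aba->; bab->ba; bba->ab

  | aabbaa => abaa => a
  | bbba => bab => ba
  | baaaaaa
  | abbba => bba => ab => ε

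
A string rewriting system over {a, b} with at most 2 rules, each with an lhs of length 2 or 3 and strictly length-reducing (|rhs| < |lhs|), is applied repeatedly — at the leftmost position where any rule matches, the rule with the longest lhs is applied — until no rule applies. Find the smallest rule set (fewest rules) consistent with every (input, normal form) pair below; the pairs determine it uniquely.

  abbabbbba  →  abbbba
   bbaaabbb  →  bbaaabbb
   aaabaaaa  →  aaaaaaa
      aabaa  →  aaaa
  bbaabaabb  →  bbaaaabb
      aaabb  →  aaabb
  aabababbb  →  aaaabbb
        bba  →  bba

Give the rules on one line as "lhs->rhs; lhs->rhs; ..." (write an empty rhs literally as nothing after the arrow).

aba->aa; bab->

  | abbabbbba => abbbba
  | bbaaabbb
  | aaabaaaa => aaaaaaa
  | aabaa => aaaa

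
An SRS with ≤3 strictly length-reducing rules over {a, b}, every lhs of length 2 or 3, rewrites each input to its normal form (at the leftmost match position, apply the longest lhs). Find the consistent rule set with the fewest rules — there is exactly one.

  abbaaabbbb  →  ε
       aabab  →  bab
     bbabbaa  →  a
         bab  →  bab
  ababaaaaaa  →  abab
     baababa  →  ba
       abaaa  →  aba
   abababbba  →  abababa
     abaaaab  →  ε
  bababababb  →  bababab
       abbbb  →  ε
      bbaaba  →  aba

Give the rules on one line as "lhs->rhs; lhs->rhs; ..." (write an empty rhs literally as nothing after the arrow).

  | abbaaabbbb => aaaaabbbb => aaabbbb => abbbb => abb => aa => ε
  | aabab => bab
  | bbabbaa => aabbaa => bbaa => aaa => a
  | bab

aa->; bb->a; bbb->b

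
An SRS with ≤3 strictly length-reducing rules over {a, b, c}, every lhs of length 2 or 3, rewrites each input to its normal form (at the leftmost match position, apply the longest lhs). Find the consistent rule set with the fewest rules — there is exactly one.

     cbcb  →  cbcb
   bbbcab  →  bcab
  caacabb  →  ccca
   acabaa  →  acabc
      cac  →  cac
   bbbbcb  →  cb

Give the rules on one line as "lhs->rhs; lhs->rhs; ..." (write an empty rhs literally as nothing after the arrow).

  | cbcb
  | bbbcab => bcab
  | caacabb => cccabb => ccca
  | acabaa => acabc

aa->c; bb->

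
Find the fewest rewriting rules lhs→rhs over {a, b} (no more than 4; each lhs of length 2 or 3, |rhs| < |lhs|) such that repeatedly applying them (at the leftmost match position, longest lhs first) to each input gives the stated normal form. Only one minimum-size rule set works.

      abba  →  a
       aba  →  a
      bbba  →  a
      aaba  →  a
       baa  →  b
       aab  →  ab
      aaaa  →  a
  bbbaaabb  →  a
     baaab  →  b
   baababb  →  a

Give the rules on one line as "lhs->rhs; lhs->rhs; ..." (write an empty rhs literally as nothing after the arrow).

aa->a; ba->; baa->b; bb->a

  | abba => aaa => aa => a
  | aba => a
  | bbba => aba => a
  | aaba => aba => a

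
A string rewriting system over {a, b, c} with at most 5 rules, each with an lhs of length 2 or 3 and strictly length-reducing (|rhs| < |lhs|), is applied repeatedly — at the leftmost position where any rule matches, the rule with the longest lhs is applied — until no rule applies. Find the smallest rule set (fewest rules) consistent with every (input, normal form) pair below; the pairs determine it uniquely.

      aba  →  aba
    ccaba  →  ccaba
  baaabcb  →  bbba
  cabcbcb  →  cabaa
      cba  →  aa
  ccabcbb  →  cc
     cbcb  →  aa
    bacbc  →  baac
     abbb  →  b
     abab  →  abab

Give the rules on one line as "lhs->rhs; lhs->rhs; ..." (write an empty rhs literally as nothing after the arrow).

  | aba
  | ccaba
  | baaabcb => bbbcb => bbba
  | cabcbcb => cabacb => cabaa

aaa->b; abb->; cb->a; cbb->b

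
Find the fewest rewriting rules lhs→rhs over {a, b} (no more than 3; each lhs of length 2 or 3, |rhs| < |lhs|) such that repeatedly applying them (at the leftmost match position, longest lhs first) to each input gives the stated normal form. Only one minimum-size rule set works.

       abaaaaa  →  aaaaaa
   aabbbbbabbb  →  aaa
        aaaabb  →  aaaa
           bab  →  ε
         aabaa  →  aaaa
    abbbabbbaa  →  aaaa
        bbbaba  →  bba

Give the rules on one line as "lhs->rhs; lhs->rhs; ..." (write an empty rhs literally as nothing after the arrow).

  | abaaaaa => aaaaaa
  | aabbbbbabbb => aabbbbabbb => aabbbabbb => aabbabbb => aababbb => aaabbb => aaabb => aaab => aaa
  | aaaabb => aaaab => aaaa
  | bab => ε

ab->a; bab->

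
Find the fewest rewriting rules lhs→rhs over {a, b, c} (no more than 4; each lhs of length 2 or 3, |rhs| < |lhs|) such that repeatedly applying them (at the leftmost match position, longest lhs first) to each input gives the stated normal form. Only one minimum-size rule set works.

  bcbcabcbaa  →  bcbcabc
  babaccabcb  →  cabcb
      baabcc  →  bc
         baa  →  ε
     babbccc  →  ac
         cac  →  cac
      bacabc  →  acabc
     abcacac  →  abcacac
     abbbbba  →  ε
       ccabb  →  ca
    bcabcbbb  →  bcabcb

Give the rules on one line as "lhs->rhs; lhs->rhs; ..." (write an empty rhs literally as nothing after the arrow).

aa->; ba->a; bb->; cc->c

  | bcbcabcbaa => bcbcabcaa => bcbcabc
  | babaccabcb => abaccabcb => aaccabcb => ccabcb => cabcb
  | baabcc => aabcc => bcc => bc
  | baa => aa => ε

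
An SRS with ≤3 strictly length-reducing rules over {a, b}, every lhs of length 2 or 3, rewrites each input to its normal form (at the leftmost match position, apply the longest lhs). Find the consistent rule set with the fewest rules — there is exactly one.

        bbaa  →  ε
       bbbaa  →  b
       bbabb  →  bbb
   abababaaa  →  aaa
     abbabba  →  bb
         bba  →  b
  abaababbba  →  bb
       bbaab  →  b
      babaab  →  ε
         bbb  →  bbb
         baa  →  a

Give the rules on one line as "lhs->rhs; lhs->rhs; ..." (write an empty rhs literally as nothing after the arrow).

ab->; abb->bb; ba->

  | bbaa => ba => ε
  | bbbaa => bba => b
  | bbabb => bbb
  | abababaaa => ababaaa => abaaa => aaa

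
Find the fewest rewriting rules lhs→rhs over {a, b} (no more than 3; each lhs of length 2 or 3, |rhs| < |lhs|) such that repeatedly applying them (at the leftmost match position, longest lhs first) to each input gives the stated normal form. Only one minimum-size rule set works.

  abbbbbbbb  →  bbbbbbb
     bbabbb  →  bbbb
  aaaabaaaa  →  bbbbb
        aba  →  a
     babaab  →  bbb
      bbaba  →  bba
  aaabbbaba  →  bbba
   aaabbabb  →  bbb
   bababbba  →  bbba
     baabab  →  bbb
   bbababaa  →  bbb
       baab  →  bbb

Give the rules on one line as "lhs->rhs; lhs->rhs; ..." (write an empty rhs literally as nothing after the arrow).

  | abbbbbbbb => bbbbbbb
  | bbabbb => bbbb
  | aaaabaaaa => baabaaaa => bbbaaaa => bbbbaa => bbbbb
  | aba => a

aa->b; ab->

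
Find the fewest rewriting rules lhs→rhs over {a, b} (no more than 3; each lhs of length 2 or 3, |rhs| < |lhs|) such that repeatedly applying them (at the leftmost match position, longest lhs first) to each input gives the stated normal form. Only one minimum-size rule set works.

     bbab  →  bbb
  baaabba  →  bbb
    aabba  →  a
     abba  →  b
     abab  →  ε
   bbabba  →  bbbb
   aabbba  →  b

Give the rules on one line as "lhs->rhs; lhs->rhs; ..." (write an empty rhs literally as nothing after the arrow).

  | bbab => bbb
  | baaabba => baabba => babba => bbba => bbb
  | aabba => aba => a
  | abba => ba => b

ab->; ba->b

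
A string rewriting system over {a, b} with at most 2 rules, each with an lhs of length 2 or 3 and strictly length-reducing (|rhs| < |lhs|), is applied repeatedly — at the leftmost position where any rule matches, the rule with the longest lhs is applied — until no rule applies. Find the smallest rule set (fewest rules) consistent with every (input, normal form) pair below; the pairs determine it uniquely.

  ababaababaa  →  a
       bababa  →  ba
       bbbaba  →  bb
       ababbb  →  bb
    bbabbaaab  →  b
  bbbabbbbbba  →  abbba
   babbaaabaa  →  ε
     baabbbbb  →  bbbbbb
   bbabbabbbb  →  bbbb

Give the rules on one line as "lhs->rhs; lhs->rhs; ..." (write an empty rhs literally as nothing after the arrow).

aa->; bab->a

  | ababaababaa => aaaababaa => aababaa => babaa => aaa => a
  | bababa => aaba => ba
  | bbbaba => bbaa => bb
  | ababbb => aabb => bb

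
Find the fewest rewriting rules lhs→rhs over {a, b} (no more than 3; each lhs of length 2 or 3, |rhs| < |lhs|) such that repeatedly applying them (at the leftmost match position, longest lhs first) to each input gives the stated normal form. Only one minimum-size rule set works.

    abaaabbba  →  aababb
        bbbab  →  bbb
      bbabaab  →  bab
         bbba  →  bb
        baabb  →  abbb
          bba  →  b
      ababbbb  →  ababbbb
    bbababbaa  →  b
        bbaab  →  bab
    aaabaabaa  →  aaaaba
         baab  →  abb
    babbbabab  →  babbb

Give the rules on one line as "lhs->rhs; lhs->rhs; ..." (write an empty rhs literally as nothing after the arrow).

  | abaaabbba => aababbba => aababb
  | bbbab => bbb
  | bbabaab => bbaab => bab
  | bbba => bb

baa->ab; bba->b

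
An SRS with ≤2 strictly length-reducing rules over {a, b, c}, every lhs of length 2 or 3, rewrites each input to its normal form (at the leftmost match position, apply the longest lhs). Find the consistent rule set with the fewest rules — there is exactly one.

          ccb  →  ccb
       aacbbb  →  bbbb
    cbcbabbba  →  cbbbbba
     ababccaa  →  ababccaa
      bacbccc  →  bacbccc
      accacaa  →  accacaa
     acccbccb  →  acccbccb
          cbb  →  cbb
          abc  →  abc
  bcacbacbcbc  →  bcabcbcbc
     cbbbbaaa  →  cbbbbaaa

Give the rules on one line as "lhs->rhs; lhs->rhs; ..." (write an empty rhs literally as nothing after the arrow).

aac->b; cba->b

  | ccb
  | aacbbb => bbbb
  | cbcbabbba => cbbbbba
  | ababccaa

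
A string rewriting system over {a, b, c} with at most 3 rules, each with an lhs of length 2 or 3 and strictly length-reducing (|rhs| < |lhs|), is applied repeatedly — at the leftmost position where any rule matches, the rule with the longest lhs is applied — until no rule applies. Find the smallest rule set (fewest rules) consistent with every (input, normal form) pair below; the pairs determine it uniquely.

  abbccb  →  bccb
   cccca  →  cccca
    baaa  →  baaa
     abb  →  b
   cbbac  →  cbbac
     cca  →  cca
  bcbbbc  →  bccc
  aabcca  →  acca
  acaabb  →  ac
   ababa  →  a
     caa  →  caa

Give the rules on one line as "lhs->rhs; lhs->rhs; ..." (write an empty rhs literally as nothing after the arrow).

  | abbccb => bccb
  | cccca
  | baaa
  | abb => b

ab->; bbb->c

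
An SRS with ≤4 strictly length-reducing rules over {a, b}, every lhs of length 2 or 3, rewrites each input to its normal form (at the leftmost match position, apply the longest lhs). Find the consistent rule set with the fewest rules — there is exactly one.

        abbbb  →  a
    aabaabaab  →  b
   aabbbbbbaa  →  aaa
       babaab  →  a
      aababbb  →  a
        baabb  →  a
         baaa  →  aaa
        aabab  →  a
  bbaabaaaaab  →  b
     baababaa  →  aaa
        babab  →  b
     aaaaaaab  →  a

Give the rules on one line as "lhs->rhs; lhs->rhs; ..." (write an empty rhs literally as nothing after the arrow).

  | abbbb => abbb => abb => ab => a
  | aabaabaab => baabaab => aabaab => baab => aab => b
  | aabbbbbbaa => bbbbbbaa => abbbbaa => abbbaa => abbaa => abaa => aaa
  | babaab => abaab => aaab => ab => a

aab->b; ab->a; ba->a; bb->a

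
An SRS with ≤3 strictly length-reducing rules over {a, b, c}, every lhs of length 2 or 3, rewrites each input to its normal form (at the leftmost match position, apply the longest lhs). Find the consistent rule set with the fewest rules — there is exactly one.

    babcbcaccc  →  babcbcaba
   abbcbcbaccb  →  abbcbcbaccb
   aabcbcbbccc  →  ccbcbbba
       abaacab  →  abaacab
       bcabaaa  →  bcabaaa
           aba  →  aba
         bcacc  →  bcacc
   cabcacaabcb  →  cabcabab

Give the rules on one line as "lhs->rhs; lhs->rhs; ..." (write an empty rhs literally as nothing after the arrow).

aab->c; ccc->ba

  | babcbcaccc => babcbcaba
  | abbcbcbaccb
  | aabcbcbbccc => ccbcbbccc => ccbcbbba
  | abaacab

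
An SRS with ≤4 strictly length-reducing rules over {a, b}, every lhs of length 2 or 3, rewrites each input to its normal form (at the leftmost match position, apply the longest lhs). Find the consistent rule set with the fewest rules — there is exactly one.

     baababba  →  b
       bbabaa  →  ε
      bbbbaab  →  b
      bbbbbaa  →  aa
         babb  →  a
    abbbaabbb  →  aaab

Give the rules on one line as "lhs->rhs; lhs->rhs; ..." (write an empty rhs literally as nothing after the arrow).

  | baababba => ababba => bba => b
  | bbabaa => bbaa => ba => ε
  | bbbbaab => abbaab => abab => b
  | bbbbbaa => abbbaa => aabaa => aa

aba->; ba->; bb->a; bba->b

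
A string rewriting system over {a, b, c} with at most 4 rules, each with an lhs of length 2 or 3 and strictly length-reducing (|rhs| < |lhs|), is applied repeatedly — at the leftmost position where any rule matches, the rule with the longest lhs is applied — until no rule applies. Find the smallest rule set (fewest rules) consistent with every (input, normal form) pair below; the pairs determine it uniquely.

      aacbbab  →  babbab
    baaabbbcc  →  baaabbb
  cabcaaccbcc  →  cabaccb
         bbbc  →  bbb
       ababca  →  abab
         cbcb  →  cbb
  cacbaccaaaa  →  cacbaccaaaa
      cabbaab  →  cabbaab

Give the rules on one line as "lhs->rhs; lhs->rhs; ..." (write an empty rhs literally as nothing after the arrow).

aac->ba; bc->b; bca->b

  | aacbbab => babbab
  | baaabbbcc => baaabbbc => baaabbb
  | cabcaaccbcc => cabaccbcc => cabaccbc => cabaccb
  | bbbc => bbb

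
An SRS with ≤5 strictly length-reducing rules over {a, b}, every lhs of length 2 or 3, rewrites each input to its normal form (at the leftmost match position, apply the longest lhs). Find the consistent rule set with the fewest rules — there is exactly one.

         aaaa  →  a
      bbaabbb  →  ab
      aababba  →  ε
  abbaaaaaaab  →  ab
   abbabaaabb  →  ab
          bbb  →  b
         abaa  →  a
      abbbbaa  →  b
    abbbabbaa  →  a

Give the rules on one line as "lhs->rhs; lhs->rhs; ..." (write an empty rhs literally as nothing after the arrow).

aa->b; aaa->; bb->; bba->

  | aaaa => a
  | bbaabbb => abbb => ab
  | aababba => bbabba => bba => ε
  | abbaaaaaaab => aaaaaaab => aaaab => ab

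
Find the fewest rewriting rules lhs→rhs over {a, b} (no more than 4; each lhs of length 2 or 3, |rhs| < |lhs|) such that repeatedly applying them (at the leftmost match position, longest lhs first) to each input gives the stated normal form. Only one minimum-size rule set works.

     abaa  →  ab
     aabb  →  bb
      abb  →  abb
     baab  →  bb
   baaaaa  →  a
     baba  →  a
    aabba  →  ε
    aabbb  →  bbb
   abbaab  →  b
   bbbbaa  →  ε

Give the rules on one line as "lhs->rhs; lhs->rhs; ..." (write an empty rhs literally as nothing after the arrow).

  | abaa => ab
  | aabb => bb
  | abb
  | baab => bb

aa->; aaa->b; bab->; bba->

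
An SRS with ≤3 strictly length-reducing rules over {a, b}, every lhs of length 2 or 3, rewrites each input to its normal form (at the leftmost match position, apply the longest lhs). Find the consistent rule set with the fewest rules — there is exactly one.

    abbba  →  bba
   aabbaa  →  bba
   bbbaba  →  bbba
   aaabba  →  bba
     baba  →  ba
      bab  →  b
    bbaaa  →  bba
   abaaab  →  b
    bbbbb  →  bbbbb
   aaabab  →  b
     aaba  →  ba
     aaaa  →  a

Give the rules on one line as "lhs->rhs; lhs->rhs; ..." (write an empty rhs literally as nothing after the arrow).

aa->a; aab->b; ab->

  | abbba => bba
  | aabbaa => bbaa => bba
  | bbbaba => bbba
  | aaabba => aabba => bba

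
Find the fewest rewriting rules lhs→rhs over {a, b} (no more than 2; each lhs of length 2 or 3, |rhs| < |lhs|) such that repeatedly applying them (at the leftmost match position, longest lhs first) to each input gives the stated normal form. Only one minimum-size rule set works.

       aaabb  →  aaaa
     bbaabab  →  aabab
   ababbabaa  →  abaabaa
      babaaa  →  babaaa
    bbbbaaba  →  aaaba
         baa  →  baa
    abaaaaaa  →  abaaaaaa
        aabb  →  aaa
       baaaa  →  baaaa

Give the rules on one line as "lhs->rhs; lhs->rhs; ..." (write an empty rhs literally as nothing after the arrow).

  | aaabb => aaaa
  | bbaabab => aabab
  | ababbabaa => abaabaa
  | babaaa

bb->a; bba->a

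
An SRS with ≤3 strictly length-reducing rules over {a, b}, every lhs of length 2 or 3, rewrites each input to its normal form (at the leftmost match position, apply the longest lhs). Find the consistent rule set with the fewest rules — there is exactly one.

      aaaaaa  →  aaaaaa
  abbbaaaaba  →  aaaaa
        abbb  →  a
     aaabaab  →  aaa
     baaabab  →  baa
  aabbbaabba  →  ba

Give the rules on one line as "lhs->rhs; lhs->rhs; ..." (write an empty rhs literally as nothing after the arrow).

  | aaaaaa
  | abbbaaaaba => bbaaaaba => aaaaaba => aaaaa
  | abbb => bb => a
  | aaabaab => aaaab => aaa

ab->; bb->a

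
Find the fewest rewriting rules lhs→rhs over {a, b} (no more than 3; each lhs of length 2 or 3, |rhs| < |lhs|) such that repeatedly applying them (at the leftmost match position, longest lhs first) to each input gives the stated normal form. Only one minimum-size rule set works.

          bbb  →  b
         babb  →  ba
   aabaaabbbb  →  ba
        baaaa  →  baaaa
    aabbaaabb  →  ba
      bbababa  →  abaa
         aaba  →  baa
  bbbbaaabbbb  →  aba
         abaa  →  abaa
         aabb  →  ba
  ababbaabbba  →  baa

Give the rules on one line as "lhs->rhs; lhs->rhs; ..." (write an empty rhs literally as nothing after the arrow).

  | bbb => b
  | babb => bab => ba
  | aabaaabbbb => baaaabbbb => baababbb => bbaabbb => aabbb => babb => bab => ba
  | baaaa

aab->ba; bab->ba; bb->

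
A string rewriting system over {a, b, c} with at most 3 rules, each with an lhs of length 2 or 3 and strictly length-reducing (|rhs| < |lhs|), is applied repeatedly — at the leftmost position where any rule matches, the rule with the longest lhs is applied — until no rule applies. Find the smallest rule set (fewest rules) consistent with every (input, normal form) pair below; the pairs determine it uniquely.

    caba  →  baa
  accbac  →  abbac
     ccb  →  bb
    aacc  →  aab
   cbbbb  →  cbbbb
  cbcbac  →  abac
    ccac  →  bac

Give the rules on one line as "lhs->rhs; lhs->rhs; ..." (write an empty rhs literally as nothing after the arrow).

  | caba => baa
  | accbac => abbac
  | ccb => bb
  | aacc => aab

cab->ba; cbc->a; cc->b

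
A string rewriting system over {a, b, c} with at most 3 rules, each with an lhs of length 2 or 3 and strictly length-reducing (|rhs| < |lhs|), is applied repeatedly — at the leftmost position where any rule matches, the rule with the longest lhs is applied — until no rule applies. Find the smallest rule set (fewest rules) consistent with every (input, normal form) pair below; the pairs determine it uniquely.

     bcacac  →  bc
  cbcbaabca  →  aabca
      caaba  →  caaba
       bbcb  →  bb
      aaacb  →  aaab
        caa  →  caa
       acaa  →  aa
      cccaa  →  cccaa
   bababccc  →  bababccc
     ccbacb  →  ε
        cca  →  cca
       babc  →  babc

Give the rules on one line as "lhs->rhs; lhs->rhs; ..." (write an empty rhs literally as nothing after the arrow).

aac->aa; ac->; cb->

  | bcacac => bcac => bc
  | cbcbaabca => cbaabca => aabca
  | caaba
  | bbcb => bb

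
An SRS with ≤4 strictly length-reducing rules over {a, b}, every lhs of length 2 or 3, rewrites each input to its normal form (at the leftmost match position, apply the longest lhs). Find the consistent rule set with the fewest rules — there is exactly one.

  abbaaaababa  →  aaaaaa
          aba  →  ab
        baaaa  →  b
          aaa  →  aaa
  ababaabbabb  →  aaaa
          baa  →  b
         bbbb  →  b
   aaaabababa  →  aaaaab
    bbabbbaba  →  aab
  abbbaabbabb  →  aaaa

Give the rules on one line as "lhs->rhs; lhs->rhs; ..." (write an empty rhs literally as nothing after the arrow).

  | abbaaaababa => aaaaababa => aaaaabba => aaaaaa
  | aba => ab
  | baaaa => baaa => baa => ba => b
  | aaa

ba->b; bb->; bbb->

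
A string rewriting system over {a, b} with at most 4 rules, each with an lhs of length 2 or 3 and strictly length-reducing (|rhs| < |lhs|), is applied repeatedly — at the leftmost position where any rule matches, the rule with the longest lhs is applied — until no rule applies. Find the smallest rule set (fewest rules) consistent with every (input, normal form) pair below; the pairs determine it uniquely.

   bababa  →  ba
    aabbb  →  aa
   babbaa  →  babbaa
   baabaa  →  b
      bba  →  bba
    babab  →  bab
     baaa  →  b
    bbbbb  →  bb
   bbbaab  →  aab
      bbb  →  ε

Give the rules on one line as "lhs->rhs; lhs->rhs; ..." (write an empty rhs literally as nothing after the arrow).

  | bababa => baba => ba
  | aabbb => aa
  | babbaa
  | baabaa => baaa => b

aaa->; aba->a; bbb->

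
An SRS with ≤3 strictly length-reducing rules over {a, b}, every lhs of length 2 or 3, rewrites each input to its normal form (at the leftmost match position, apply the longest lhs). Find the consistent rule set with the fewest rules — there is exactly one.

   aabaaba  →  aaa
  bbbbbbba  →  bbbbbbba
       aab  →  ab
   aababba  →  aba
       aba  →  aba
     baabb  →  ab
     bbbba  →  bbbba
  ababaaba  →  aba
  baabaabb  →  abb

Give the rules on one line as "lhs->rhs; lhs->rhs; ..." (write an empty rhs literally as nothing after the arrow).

aab->ab; bab->a

  | aabaaba => abaaba => ababa => aaa
  | bbbbbbba
  | aab => ab
  | aababba => ababba => aaba => aba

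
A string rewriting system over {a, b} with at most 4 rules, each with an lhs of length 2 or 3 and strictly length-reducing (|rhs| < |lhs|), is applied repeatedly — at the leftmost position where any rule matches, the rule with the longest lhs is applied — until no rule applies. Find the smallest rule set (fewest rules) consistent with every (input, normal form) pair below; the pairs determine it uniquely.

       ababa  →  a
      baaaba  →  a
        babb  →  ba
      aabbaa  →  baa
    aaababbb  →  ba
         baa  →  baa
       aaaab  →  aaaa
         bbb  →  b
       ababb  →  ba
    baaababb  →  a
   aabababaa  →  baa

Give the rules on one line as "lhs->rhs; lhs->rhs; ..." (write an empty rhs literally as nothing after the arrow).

  | ababa => baba => bba => a
  | baaaba => baaba => baba => bba => a
  | babb => bab => ba
  | aabbaa => aabaa => abaa => baa

ab->a; aba->ba; bb->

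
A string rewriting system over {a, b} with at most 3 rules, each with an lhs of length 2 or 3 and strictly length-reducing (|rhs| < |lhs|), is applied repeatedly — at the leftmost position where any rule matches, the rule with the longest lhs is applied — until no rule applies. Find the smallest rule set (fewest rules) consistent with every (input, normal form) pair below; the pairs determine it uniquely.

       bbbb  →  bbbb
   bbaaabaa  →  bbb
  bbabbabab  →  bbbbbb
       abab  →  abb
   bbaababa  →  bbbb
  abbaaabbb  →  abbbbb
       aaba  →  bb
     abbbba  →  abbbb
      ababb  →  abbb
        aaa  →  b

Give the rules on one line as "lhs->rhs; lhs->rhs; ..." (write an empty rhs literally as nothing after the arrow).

  | bbbb
  | bbaaabaa => bbaabaa => bbabaa => bbbaa => bbba => bbb
  | bbabbabab => bbbbabab => bbbbbab => bbbbbb
  | abab => abb

aa->b; ba->b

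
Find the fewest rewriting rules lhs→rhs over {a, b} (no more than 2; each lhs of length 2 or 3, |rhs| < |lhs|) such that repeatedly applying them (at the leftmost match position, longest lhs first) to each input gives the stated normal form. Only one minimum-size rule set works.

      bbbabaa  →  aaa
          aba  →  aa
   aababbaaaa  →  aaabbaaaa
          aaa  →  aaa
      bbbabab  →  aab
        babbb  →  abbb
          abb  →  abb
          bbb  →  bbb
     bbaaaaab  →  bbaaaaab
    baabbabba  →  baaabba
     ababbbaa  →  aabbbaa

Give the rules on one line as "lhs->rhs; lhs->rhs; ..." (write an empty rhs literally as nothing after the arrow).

aba->aa; bab->ab

  | bbbabaa => bbabaa => babaa => abaa => aaa
  | aba => aa
  | aababbaaaa => aaabbaaaa
  | aaa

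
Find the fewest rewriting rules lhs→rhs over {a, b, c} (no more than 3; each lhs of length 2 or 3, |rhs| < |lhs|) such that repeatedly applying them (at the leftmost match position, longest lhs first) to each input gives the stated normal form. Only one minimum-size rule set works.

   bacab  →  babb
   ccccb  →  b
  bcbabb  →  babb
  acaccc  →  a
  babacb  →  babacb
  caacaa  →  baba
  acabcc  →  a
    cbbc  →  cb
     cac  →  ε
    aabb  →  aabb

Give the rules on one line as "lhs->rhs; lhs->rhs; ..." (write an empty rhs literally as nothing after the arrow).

  | bacab => babb
  | ccccb => ccb => b
  | bcbabb => babb
  | acaccc => abccc => acc => a

bc->; ca->b; cc->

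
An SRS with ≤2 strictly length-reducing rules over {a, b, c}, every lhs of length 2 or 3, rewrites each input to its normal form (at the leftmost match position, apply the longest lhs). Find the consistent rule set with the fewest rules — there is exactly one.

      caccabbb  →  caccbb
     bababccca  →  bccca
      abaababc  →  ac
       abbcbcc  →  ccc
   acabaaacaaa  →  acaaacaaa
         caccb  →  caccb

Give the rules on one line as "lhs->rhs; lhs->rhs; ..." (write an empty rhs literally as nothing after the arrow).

ab->; bcb->c

  | caccabbb => caccbb
  | bababccca => babccca => bccca
  | abaababc => aababc => aabc => ac
  | abbcbcc => bcbcc => ccc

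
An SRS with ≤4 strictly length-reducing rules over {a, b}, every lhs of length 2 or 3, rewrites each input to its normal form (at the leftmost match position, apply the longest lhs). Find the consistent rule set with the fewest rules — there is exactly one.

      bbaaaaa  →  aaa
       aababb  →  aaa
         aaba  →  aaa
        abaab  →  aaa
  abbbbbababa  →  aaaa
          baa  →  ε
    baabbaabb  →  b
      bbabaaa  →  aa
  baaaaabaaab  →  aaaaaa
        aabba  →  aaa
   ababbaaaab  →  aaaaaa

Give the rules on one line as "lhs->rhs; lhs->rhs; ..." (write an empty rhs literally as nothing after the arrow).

ab->a; baa->; bb->b

  | bbaaaaa => baaaaa => aaa
  | aababb => aaabb => aaab => aaa
  | aaba => aaa
  | abaab => aaab => aaa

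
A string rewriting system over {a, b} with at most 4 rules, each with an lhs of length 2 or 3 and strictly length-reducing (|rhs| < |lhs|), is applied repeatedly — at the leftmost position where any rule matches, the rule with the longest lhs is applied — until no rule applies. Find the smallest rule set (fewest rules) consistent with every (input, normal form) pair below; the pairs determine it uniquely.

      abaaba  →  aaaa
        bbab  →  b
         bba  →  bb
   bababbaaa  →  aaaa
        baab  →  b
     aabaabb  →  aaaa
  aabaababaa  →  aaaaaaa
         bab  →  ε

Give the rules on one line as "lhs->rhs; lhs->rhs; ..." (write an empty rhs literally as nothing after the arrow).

  | abaaba => aaaba => aaaa
  | bbab => b
  | bba => bb
  | bababbaaa => abbaaa => abaaa => aaaa

ab->a; ba->b; baa->; bab->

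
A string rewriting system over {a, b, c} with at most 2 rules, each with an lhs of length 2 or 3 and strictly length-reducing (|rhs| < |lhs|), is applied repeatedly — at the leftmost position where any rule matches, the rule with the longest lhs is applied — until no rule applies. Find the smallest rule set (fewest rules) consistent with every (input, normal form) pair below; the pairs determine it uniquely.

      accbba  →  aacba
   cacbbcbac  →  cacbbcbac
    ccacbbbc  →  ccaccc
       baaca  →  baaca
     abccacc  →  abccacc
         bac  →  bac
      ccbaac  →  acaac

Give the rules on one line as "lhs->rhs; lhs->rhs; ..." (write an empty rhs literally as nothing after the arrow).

  | accbba => aacba
  | cacbbcbac
  | ccacbbbc => ccaccc
  | baaca

bbb->c; ccb->ac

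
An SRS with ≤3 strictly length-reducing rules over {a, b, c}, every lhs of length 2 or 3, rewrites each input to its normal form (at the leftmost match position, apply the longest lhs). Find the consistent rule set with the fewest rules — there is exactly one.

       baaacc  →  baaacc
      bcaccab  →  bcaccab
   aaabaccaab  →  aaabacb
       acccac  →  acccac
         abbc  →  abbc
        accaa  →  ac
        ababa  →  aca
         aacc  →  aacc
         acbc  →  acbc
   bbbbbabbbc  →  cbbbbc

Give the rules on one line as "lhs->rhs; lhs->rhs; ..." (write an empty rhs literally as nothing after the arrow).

bab->c; bba->ab; caa->

  | baaacc
  | bcaccab
  | aaabaccaab => aaabacb
  | acccac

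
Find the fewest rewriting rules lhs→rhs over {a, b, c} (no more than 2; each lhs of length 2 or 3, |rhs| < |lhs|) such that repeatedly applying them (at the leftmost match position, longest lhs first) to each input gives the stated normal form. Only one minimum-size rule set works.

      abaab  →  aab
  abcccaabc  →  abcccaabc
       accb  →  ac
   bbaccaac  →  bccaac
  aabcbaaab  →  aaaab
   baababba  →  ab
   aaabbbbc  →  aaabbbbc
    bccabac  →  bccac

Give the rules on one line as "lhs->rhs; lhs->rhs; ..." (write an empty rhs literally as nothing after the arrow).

ba->; cb->

  | abaab => aab
  | abcccaabc
  | accb => ac
  | bbaccaac => bccaac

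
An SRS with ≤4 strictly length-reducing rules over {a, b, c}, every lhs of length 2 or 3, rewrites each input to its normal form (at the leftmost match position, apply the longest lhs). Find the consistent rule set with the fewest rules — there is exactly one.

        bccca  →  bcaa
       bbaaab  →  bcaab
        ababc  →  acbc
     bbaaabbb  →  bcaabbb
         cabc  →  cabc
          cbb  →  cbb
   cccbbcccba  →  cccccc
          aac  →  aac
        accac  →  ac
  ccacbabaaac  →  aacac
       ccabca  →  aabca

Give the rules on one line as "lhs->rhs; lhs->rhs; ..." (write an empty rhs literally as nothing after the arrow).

  | bccca => bcaa
  | bbaaab => bcaab
  | ababc => acbc
  | bbaaabbb => bcaabbb

aaa->a; ba->c; bbc->; cca->aa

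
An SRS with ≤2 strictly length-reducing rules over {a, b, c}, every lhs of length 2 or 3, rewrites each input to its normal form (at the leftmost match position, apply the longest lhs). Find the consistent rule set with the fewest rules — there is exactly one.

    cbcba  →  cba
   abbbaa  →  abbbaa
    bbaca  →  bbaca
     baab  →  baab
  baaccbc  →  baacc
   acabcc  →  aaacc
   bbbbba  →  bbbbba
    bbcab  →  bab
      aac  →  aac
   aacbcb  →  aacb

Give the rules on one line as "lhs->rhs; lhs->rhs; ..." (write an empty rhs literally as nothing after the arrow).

  | cbcba => cba
  | abbbaa
  | bbaca
  | baab

bc->; cab->aa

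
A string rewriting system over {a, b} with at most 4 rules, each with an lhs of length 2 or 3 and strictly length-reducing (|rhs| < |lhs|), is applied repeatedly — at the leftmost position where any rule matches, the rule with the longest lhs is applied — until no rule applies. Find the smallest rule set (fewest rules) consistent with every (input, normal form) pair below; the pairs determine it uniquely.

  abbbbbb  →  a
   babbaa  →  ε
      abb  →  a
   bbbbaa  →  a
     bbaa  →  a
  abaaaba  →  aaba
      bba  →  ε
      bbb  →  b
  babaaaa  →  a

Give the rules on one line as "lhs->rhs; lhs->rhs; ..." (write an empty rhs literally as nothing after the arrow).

  | abbbbbb => abbbb => abb => a
  | babbaa => baa => ε
  | abb => a
  | bbbbaa => bbaa => a

baa->; bb->; bba->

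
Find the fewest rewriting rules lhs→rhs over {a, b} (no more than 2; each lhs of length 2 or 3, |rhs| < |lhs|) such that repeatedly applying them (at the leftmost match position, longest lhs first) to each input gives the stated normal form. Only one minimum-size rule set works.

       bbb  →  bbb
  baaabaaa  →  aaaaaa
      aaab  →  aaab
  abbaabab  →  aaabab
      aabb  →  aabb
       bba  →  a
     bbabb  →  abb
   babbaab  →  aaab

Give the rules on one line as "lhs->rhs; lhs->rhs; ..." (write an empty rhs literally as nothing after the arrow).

baa->aa; bba->a

  | bbb
  | baaabaaa => aaabaaa => aaaaaa
  | aaab
  | abbaabab => aaabab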